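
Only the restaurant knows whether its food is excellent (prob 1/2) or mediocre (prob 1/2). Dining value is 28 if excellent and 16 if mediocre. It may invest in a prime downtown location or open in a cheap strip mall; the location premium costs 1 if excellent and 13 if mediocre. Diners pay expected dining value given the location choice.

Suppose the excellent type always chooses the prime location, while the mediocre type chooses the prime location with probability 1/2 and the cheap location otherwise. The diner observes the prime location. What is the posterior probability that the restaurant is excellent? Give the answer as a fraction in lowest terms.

2/3

P(the prime location) = (1/2)·1 + (1/2)·(1/2) = 3/4.
By Bayes' rule, P(excellent | the prime location) = (1/2) / (3/4) = 2/3.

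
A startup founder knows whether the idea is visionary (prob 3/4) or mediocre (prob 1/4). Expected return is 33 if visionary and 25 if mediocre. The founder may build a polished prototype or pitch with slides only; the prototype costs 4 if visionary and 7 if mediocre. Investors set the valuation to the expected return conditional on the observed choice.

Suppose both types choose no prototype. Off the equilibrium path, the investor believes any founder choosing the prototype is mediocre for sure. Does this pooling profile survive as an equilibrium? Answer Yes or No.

On path, the investor holds the prior and pays 3/4·33 + 1/4·25 = 31. Off path (the prototype), believing mediocre, it pays 25.
visionary: no prototype nets 31; the prototype nets 25 − 4 = 21. visionary stays.
mediocre: no prototype nets 31; the prototype nets 25 − 7 = 18. mediocre stays.
No type deviates, so pooling is sustained.

Yes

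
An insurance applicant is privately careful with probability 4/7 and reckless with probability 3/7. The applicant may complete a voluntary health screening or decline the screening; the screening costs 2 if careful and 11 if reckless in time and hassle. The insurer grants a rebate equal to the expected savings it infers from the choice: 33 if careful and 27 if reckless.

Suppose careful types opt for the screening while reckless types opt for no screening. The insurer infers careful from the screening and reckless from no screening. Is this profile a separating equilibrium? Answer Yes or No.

Yes

Under these beliefs, the screening earns rebate 33 and no screening earns rebate 27.
careful: the screening nets 33 − 2 = 31; no screening nets 27. careful prefers the screening.
reckless: the screening nets 33 − 11 = 22; no screening nets 27. reckless prefers no screening.
Neither type deviates, so the separating profile is an equilibrium.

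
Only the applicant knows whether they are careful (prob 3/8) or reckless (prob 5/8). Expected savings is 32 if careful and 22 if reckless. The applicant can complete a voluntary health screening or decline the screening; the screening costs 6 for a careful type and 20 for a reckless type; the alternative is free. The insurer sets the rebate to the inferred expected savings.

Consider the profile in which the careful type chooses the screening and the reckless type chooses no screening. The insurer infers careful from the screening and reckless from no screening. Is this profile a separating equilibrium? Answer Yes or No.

Under these beliefs, the screening earns rebate 32 and no screening earns rebate 22.
careful: the screening nets 32 − 6 = 26; no screening nets 22. careful prefers the screening.
reckless: the screening nets 32 − 20 = 12; no screening nets 22. reckless prefers no screening.
Neither type deviates, so the separating profile is an equilibrium.

Yes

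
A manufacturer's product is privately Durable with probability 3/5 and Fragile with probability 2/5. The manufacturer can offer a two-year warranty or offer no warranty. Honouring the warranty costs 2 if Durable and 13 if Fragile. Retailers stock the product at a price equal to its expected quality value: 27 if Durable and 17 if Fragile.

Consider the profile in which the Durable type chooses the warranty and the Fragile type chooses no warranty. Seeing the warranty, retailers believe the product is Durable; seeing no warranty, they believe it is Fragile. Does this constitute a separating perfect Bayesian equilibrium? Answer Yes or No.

Under these beliefs, the warranty earns price 27 and no warranty earns price 17.
Durable: the warranty nets 27 − 2 = 25; no warranty nets 17. Durable prefers the warranty.
Fragile: the warranty nets 27 − 13 = 14; no warranty nets 17. Fragile prefers no warranty.
Neither type deviates, so the separating profile is an equilibrium.

Yes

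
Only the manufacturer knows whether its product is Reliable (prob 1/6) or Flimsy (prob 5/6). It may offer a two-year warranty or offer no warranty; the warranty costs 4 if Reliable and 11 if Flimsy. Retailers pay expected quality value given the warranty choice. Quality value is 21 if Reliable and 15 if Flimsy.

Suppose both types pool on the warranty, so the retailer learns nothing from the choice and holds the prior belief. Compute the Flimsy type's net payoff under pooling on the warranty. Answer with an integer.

Pooled price = 1/6·21 + 5/6·15 = 16.
Flimsy pays cost 11 for the warranty, so net payoff = 16 − 11 = 5.

5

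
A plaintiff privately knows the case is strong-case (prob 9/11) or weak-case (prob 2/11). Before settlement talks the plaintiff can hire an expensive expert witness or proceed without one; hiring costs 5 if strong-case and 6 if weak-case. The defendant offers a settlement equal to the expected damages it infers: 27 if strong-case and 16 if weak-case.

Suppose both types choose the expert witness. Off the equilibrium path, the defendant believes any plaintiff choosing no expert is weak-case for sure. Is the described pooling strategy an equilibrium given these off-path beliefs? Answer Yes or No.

Yes

On path, the defendant holds the prior and pays 9/11·27 + 2/11·16 = 25. Off path (no expert), believing weak-case, it pays 16.
strong-case: the expert witness nets 25 − 5 = 20; no expert nets 16. strong-case stays.
weak-case: the expert witness nets 25 − 6 = 19; no expert nets 16. weak-case stays.
No type deviates, so pooling is sustained.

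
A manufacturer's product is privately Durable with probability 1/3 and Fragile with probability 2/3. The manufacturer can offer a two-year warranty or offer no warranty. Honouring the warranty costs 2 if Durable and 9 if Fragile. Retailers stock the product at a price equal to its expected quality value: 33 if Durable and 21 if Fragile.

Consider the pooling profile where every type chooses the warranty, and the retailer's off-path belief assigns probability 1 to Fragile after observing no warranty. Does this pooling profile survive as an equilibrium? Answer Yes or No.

On path, the retailer holds the prior and pays 1/3·33 + 2/3·21 = 25. Off path (no warranty), believing Fragile, it pays 21.
Durable: the warranty nets 25 − 2 = 23; no warranty nets 21. Durable stays.
Fragile: the warranty nets 25 − 9 = 16; no warranty nets 21. Fragile would deviate.
A type deviates, so pooling fails.

No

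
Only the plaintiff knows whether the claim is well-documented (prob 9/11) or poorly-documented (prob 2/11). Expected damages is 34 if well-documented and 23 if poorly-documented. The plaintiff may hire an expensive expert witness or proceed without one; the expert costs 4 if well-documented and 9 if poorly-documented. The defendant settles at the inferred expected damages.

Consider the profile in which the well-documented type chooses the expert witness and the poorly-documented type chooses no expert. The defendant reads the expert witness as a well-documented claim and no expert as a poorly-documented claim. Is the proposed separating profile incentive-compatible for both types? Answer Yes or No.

No

Under these beliefs, the expert witness earns settlement 34 and no expert earns settlement 23.
well-documented: the expert witness nets 34 − 4 = 30; no expert nets 23. well-documented prefers the expert witness.
poorly-documented: the expert witness nets 34 − 9 = 25; no expert nets 23. poorly-documented would deviate to the expert witness.
poorly-documented has a profitable deviation, so the profile is not an equilibrium.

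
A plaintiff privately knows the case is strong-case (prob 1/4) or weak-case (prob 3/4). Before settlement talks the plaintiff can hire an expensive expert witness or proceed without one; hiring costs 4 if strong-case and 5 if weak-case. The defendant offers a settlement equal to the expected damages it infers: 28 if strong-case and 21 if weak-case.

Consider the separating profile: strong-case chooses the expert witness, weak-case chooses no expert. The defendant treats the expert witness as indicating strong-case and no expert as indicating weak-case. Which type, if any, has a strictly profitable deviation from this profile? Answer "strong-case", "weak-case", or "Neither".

The expert witness pays 28; no expert pays 21.
strong-case: assigned the expert witness, nets 28 − 4 = 24; deviating to no expert nets 21.
weak-case: assigned no expert, nets 21; deviating to the expert witness nets 28 − 5 = 23.
The weak-case type gains 2 by deviating.

weak-case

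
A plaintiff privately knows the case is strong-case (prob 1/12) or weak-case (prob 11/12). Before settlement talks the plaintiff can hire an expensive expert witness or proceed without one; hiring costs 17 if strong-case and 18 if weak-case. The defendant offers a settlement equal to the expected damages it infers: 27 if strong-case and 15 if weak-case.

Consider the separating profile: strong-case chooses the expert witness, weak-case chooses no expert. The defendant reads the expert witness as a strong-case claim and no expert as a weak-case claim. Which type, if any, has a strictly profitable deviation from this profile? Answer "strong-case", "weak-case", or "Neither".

strong-case

The expert witness pays 27; no expert pays 15.
strong-case: assigned the expert witness, nets 27 − 17 = 10; deviating to no expert nets 15.
weak-case: assigned no expert, nets 15; deviating to the expert witness nets 27 − 18 = 9.
The strong-case type gains 5 by deviating.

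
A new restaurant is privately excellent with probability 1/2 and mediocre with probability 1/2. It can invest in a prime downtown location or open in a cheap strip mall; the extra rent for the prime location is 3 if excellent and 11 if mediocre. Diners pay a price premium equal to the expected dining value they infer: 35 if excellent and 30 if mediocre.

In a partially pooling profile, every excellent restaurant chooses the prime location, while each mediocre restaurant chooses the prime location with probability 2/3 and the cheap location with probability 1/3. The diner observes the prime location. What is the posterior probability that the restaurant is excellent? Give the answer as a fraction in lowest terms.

P(the prime location) = (1/2)·1 + (1/2)·(2/3) = 5/6.
By Bayes' rule, P(excellent | the prime location) = (1/2) / (5/6) = 3/5.

3/5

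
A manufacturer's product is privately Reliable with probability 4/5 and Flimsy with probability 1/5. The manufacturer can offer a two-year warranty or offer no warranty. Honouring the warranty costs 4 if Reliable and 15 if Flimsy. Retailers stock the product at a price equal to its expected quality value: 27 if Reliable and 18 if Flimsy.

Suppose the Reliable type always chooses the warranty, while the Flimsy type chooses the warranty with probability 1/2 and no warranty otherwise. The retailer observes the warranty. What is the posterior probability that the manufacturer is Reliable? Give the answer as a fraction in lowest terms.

P(the warranty) = (4/5)·1 + (1/5)·(1/2) = 9/10.
By Bayes' rule, P(Reliable | the warranty) = (4/5) / (9/10) = 8/9.

8/9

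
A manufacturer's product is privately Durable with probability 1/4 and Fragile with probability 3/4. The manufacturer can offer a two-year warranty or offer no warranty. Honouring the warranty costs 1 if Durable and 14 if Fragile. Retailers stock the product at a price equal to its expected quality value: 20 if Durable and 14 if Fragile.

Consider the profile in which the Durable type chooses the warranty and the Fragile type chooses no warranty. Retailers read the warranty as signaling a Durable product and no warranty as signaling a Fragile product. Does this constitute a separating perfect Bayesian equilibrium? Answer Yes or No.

Under these beliefs, the warranty earns price 20 and no warranty earns price 14.
Durable: the warranty nets 20 − 1 = 19; no warranty nets 14. Durable prefers the warranty.
Fragile: the warranty nets 20 − 14 = 6; no warranty nets 14. Fragile prefers no warranty.
Neither type deviates, so the separating profile is an equilibrium.

Yes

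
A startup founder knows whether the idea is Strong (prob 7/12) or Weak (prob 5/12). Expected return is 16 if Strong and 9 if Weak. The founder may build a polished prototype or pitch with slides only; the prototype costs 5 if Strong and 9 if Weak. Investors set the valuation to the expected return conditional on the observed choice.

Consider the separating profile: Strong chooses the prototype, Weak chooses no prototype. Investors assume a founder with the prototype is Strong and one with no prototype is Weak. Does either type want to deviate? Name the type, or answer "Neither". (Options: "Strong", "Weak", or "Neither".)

Neither

The prototype pays 16; no prototype pays 9.
Strong: assigned the prototype, nets 16 − 5 = 11; deviating to no prototype nets 9.
Weak: assigned no prototype, nets 9; deviating to the prototype nets 16 − 9 = 7.
Both types strictly prefer their assigned action; no profitable deviation.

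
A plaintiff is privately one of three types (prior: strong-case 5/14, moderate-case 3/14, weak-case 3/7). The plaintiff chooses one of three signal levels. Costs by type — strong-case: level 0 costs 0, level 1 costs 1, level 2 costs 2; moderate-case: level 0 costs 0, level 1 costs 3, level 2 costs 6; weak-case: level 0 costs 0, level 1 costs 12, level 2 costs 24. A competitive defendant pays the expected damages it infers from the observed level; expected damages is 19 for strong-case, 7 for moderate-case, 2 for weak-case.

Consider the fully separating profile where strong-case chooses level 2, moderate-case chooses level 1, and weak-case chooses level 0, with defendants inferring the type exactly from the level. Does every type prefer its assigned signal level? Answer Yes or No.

Separating settlements: level 2 → 19, level 1 → 7, level 0 → 2.
strong-case (assigned level 2): level 0: 2 − 0 = 2; level 1: 7 − 1 = 6; level 2: 19 − 2 = 17. strong-case stays.
moderate-case (assigned level 1): level 0: 2 − 0 = 2; level 1: 7 − 3 = 4; level 2: 19 − 6 = 13. moderate-case prefers level 2.
weak-case (assigned level 0): level 0: 2 − 0 = 2; level 1: 7 − 12 = -5; level 2: 19 − 24 = -5. weak-case stays.
At least one type deviates; the separating profile fails.

No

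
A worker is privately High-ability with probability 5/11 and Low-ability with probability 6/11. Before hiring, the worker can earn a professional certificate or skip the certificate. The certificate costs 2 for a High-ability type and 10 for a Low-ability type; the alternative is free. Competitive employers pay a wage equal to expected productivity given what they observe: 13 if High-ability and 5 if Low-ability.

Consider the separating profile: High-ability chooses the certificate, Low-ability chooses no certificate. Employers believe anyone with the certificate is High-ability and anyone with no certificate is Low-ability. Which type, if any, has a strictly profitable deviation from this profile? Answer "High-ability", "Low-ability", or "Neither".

The certificate pays 13; no certificate pays 5.
High-ability: assigned the certificate, nets 13 − 2 = 11; deviating to no certificate nets 5.
Low-ability: assigned no certificate, nets 5; deviating to the certificate nets 13 − 10 = 3.
Both types strictly prefer their assigned action; no profitable deviation.

Neither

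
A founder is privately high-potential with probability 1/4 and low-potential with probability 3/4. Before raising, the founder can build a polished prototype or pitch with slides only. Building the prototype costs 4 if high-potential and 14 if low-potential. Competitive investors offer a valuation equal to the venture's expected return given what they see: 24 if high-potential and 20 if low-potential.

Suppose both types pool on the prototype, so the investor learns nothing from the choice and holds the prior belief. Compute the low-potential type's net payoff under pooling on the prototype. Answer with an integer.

7

Pooled valuation = 1/4·24 + 3/4·20 = 21.
low-potential pays cost 14 for the prototype, so net payoff = 21 − 14 = 7.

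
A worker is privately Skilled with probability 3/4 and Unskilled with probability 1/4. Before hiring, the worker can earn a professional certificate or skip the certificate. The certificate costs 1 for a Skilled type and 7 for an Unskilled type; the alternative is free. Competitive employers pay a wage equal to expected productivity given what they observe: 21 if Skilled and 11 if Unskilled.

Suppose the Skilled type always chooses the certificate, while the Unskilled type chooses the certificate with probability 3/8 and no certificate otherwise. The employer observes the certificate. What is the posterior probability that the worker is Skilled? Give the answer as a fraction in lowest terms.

8/9

P(the certificate) = (3/4)·1 + (1/4)·(3/8) = 27/32.
By Bayes' rule, P(Skilled | the certificate) = (3/4) / (27/32) = 8/9.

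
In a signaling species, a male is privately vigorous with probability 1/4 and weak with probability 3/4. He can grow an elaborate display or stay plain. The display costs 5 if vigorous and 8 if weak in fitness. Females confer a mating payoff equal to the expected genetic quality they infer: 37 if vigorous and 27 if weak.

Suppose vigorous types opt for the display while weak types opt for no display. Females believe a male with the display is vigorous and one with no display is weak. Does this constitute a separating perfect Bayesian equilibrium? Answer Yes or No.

Under these beliefs, the display earns mating payoff 37 and no display earns mating payoff 27.
vigorous: the display nets 37 − 5 = 32; no display nets 27. vigorous prefers the display.
weak: the display nets 37 − 8 = 29; no display nets 27. weak would deviate to the display.
weak has a profitable deviation, so the profile is not an equilibrium.

No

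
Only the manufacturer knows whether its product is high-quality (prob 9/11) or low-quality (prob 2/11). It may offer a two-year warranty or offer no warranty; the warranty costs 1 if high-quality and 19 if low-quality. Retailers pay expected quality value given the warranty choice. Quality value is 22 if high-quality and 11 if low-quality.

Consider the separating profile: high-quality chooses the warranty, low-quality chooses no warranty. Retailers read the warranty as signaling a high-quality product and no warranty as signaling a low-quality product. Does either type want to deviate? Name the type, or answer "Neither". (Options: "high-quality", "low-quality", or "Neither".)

The warranty pays 22; no warranty pays 11.
high-quality: assigned the warranty, nets 22 − 1 = 21; deviating to no warranty nets 11.
low-quality: assigned no warranty, nets 11; deviating to the warranty nets 22 − 19 = 3.
Both types strictly prefer their assigned action; no profitable deviation.

Neither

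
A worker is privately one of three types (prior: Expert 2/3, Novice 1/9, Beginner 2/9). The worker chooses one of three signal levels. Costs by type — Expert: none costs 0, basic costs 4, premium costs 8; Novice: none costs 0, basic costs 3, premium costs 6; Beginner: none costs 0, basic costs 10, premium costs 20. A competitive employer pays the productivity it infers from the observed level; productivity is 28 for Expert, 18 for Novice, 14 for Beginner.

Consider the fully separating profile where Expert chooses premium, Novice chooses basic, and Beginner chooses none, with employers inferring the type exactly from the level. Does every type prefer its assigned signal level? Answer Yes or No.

No

Separating wages: premium → 28, basic → 18, none → 14.
Expert (assigned premium): none: 14 − 0 = 14; basic: 18 − 4 = 14; premium: 28 − 8 = 20. Expert stays.
Novice (assigned basic): none: 14 − 0 = 14; basic: 18 − 3 = 15; premium: 28 − 6 = 22. Novice prefers premium.
Beginner (assigned none): none: 14 − 0 = 14; basic: 18 − 10 = 8; premium: 28 − 20 = 8. Beginner stays.
At least one type deviates; the separating profile fails.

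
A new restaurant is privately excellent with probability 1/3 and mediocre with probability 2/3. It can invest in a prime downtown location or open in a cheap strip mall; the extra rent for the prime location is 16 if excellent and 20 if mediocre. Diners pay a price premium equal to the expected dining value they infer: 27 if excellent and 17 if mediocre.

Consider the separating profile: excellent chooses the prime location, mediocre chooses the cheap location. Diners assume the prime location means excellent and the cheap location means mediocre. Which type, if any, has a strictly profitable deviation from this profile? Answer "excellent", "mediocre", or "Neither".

The prime location pays 27; the cheap location pays 17.
excellent: assigned the prime location, nets 27 − 16 = 11; deviating to the cheap location nets 17.
mediocre: assigned the cheap location, nets 17; deviating to the prime location nets 27 − 20 = 7.
The excellent type gains 6 by deviating.

excellent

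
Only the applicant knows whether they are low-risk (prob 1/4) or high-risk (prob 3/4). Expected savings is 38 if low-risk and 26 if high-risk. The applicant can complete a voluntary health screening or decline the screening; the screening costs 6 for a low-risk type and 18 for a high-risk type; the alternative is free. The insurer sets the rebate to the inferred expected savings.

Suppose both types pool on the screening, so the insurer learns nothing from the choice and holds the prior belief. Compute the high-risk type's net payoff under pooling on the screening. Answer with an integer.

11

Pooled rebate = 1/4·38 + 3/4·26 = 29.
high-risk pays cost 18 for the screening, so net payoff = 29 − 18 = 11.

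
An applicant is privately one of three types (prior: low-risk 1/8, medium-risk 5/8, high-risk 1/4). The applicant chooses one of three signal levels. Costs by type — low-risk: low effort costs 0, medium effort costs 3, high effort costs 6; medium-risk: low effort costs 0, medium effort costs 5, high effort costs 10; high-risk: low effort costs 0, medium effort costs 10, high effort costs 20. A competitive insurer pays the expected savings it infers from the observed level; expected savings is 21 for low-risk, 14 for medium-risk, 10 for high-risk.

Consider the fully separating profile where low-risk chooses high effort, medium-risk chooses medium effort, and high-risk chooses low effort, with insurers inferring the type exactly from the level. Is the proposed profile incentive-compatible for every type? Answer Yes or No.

Separating rebates: high effort → 21, medium effort → 14, low effort → 10.
low-risk (assigned high effort): low effort: 10 − 0 = 10; medium effort: 14 − 3 = 11; high effort: 21 − 6 = 15. low-risk stays.
medium-risk (assigned medium effort): low effort: 10 − 0 = 10; medium effort: 14 − 5 = 9; high effort: 21 − 10 = 11. medium-risk prefers high effort.
high-risk (assigned low effort): low effort: 10 − 0 = 10; medium effort: 14 − 10 = 4; high effort: 21 − 20 = 1. high-risk stays.
At least one type deviates; the separating profile fails.

No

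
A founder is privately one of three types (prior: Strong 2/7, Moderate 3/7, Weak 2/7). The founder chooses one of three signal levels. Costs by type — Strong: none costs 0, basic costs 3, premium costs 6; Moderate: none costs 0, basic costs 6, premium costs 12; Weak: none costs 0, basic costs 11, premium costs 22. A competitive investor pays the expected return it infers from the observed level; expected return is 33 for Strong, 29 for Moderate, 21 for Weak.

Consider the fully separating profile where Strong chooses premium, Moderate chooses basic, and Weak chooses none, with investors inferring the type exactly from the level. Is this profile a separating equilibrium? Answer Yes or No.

Separating valuations: premium → 33, basic → 29, none → 21.
Strong (assigned premium): none: 21 − 0 = 21; basic: 29 − 3 = 26; premium: 33 − 6 = 27. Strong stays.
Moderate (assigned basic): none: 21 − 0 = 21; basic: 29 − 6 = 23; premium: 33 − 12 = 21. Moderate stays.
Weak (assigned none): none: 21 − 0 = 21; basic: 29 − 11 = 18; premium: 33 − 22 = 11. Weak stays.
Every type prefers its assigned level; separation holds.

Yes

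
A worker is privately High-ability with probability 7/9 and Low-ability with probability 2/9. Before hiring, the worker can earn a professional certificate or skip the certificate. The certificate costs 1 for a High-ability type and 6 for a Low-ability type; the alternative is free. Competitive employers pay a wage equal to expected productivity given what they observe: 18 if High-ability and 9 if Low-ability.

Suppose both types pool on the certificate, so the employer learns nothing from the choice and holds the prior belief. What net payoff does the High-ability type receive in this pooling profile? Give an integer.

15

Pooled wage = 7/9·18 + 2/9·9 = 16.
High-ability pays cost 1 for the certificate, so net payoff = 16 − 1 = 15.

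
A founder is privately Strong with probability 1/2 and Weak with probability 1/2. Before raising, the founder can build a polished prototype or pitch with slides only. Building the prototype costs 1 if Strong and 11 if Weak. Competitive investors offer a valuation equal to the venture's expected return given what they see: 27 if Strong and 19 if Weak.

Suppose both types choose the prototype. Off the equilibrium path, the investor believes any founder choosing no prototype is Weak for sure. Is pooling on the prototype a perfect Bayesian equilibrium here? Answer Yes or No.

On path, the investor holds the prior and pays 1/2·27 + 1/2·19 = 23. Off path (no prototype), believing Weak, it pays 19.
Strong: the prototype nets 23 − 1 = 22; no prototype nets 19. Strong stays.
Weak: the prototype nets 23 − 11 = 12; no prototype nets 19. Weak would deviate.
A type deviates, so pooling fails.

No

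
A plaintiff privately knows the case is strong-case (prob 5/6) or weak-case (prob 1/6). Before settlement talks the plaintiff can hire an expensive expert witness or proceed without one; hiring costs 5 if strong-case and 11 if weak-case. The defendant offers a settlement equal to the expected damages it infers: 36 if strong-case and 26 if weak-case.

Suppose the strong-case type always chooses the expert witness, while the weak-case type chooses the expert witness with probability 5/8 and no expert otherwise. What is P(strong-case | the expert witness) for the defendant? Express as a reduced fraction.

8/9

P(the expert witness) = (5/6)·1 + (1/6)·(5/8) = 15/16.
By Bayes' rule, P(strong-case | the expert witness) = (5/6) / (15/16) = 8/9.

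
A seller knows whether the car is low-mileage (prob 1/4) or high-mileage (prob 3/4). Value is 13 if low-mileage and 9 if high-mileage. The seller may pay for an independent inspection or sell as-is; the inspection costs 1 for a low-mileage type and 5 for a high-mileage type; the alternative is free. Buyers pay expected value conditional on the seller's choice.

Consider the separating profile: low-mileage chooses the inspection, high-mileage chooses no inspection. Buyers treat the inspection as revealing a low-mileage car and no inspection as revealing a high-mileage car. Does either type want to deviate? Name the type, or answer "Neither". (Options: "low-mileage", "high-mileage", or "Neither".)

Neither

The inspection pays 13; no inspection pays 9.
low-mileage: assigned the inspection, nets 13 − 1 = 12; deviating to no inspection nets 9.
high-mileage: assigned no inspection, nets 9; deviating to the inspection nets 13 − 5 = 8.
Both types strictly prefer their assigned action; no profitable deviation.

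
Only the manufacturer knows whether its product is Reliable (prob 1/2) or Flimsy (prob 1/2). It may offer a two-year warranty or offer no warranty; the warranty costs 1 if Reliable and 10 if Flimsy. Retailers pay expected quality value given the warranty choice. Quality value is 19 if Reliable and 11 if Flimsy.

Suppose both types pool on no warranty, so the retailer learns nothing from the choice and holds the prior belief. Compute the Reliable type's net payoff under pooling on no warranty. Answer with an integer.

Pooled price = 1/2·19 + 1/2·11 = 15.
Reliable pays no cost for no warranty, so net payoff = 15.

15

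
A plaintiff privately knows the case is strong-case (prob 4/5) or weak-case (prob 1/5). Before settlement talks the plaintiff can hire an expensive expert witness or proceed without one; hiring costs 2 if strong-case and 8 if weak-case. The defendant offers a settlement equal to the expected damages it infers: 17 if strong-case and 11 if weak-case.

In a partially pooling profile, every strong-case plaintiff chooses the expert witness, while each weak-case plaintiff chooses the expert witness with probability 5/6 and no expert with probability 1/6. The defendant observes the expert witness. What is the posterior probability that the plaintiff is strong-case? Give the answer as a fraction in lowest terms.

24/29

P(the expert witness) = (4/5)·1 + (1/5)·(5/6) = 29/30.
By Bayes' rule, P(strong-case | the expert witness) = (4/5) / (29/30) = 24/29.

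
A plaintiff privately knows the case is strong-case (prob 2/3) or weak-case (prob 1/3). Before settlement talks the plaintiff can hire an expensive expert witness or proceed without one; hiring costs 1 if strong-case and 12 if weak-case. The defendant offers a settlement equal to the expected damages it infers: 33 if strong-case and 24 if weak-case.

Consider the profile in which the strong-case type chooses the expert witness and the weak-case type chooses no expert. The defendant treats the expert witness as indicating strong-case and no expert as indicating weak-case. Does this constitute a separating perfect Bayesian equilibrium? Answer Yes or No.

Under these beliefs, the expert witness earns settlement 33 and no expert earns settlement 24.
strong-case: the expert witness nets 33 − 1 = 32; no expert nets 24. strong-case prefers the expert witness.
weak-case: the expert witness nets 33 − 12 = 21; no expert nets 24. weak-case prefers no expert.
Neither type deviates, so the separating profile is an equilibrium.

Yes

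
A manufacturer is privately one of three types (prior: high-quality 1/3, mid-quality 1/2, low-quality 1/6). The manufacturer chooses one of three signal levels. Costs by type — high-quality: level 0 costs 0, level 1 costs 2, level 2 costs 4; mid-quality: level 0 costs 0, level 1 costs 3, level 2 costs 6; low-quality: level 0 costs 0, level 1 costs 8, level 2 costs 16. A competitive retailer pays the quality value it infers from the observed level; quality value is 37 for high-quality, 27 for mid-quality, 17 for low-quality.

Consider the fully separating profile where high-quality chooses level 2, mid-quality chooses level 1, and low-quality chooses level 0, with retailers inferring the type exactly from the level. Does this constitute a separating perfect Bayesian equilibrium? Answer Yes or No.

Separating prices: level 2 → 37, level 1 → 27, level 0 → 17.
high-quality (assigned level 2): level 0: 17 − 0 = 17; level 1: 27 − 2 = 25; level 2: 37 − 4 = 33. high-quality stays.
mid-quality (assigned level 1): level 0: 17 − 0 = 17; level 1: 27 − 3 = 24; level 2: 37 − 6 = 31. mid-quality prefers level 2.
low-quality (assigned level 0): level 0: 17 − 0 = 17; level 1: 27 − 8 = 19; level 2: 37 − 16 = 21. low-quality prefers level 2.
At least one type deviates; the separating profile fails.

No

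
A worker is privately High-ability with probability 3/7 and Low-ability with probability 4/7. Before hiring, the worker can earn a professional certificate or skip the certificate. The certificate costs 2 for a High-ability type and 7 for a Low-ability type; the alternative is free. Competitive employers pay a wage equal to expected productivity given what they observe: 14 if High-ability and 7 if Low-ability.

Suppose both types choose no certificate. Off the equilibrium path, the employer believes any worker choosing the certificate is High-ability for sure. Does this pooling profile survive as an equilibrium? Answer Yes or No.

No

On path, the employer holds the prior and pays 3/7·14 + 4/7·7 = 10. Off path (the certificate), believing High-ability, it pays 14.
High-ability: no certificate nets 10; the certificate nets 14 − 2 = 12. High-ability would deviate.
Low-ability: no certificate nets 10; the certificate nets 14 − 7 = 7. Low-ability stays.
A type deviates, so pooling fails.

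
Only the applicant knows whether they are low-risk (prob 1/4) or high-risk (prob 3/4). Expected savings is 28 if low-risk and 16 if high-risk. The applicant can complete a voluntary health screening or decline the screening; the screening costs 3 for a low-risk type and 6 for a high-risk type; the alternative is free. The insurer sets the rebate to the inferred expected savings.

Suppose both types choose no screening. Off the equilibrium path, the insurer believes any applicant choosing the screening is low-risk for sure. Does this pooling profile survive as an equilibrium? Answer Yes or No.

On path, the insurer holds the prior and pays 1/4·28 + 3/4·16 = 19. Off path (the screening), believing low-risk, it pays 28.
low-risk: no screening nets 19; the screening nets 28 − 3 = 25. low-risk would deviate.
high-risk: no screening nets 19; the screening nets 28 − 6 = 22. high-risk would deviate.
A type deviates, so pooling fails.

No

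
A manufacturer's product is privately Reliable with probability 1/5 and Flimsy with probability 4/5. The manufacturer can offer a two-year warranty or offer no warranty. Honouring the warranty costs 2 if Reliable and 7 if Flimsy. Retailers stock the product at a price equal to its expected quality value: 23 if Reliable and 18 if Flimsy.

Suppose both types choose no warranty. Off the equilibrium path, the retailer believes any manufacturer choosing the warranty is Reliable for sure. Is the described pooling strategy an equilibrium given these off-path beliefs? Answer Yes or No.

No

On path, the retailer holds the prior and pays 1/5·23 + 4/5·18 = 19. Off path (the warranty), believing Reliable, it pays 23.
Reliable: no warranty nets 19; the warranty nets 23 − 2 = 21. Reliable would deviate.
Flimsy: no warranty nets 19; the warranty nets 23 − 7 = 16. Flimsy stays.
A type deviates, so pooling fails.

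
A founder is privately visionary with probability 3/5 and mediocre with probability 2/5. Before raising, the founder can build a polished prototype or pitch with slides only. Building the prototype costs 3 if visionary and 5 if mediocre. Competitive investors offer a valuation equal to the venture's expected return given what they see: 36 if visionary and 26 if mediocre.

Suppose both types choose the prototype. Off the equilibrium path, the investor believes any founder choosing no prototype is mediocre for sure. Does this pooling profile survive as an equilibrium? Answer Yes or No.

On path, the investor holds the prior and pays 3/5·36 + 2/5·26 = 32. Off path (no prototype), believing mediocre, it pays 26.
visionary: the prototype nets 32 − 3 = 29; no prototype nets 26. visionary stays.
mediocre: the prototype nets 32 − 5 = 27; no prototype nets 26. mediocre stays.
No type deviates, so pooling is sustained.

Yes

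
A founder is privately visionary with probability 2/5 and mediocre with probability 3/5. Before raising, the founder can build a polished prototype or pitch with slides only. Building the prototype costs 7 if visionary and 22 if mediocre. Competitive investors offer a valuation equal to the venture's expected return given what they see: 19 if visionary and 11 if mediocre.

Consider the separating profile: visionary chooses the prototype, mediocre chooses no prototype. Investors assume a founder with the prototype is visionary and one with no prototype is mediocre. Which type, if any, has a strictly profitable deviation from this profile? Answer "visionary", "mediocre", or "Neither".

The prototype pays 19; no prototype pays 11.
visionary: assigned the prototype, nets 19 − 7 = 12; deviating to no prototype nets 11.
mediocre: assigned no prototype, nets 11; deviating to the prototype nets 19 − 22 = -3.
Both types strictly prefer their assigned action; no profitable deviation.

Neither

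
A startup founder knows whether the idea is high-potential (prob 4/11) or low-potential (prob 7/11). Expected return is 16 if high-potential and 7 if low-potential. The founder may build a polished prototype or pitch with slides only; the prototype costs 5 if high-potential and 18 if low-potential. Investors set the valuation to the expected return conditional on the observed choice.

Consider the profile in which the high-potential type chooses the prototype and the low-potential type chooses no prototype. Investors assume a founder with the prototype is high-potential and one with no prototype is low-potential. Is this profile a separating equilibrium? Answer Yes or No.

Under these beliefs, the prototype earns valuation 16 and no prototype earns valuation 7.
high-potential: the prototype nets 16 − 5 = 11; no prototype nets 7. high-potential prefers the prototype.
low-potential: the prototype nets 16 − 18 = -2; no prototype nets 7. low-potential prefers no prototype.
Neither type deviates, so the separating profile is an equilibrium.

Yes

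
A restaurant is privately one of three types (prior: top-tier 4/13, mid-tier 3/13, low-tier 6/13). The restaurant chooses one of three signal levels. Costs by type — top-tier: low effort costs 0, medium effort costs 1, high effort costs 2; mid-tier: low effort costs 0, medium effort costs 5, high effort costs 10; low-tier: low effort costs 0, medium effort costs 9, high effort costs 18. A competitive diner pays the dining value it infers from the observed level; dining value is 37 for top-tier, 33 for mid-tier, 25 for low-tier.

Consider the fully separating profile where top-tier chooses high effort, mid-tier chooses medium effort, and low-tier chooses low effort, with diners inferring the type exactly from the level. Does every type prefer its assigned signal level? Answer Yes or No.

Separating price premiums: high effort → 37, medium effort → 33, low effort → 25.
top-tier (assigned high effort): low effort: 25 − 0 = 25; medium effort: 33 − 1 = 32; high effort: 37 − 2 = 35. top-tier stays.
mid-tier (assigned medium effort): low effort: 25 − 0 = 25; medium effort: 33 − 5 = 28; high effort: 37 − 10 = 27. mid-tier stays.
low-tier (assigned low effort): low effort: 25 − 0 = 25; medium effort: 33 − 9 = 24; high effort: 37 − 18 = 19. low-tier stays.
Every type prefers its assigned level; separation holds.

Yes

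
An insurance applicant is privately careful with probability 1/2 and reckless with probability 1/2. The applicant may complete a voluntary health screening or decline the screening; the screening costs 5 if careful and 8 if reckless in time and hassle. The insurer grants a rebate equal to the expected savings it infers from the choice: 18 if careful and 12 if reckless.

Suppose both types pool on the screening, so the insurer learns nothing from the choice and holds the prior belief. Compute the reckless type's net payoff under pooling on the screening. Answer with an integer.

Pooled rebate = 1/2·18 + 1/2·12 = 15.
reckless pays cost 8 for the screening, so net payoff = 15 − 8 = 7.

7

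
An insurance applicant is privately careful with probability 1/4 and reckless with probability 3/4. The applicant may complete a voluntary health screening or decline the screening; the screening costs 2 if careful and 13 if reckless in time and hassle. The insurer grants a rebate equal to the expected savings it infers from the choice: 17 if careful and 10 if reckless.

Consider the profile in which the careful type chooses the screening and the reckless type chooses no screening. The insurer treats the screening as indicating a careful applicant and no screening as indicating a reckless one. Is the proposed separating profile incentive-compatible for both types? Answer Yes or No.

Under these beliefs, the screening earns rebate 17 and no screening earns rebate 10.
careful: the screening nets 17 − 2 = 15; no screening nets 10. careful prefers the screening.
reckless: the screening nets 17 − 13 = 4; no screening nets 10. reckless prefers no screening.
Neither type deviates, so the separating profile is an equilibrium.

Yes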